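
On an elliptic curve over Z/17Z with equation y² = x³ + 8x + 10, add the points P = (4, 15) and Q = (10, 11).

(4, 15) + (10, 11). λ = (11 - 15)/(10 - 4) ≡ 13/6 mod 17. 6⁻¹ ≡ 3 (mod 17), so λ ≡ 5.
  x = λ² - 4 - 10 = 25 - 14 ≡ 11; y = λ·(4 - 11) - 15 ≡ 1. → (11, 1)

(11, 1)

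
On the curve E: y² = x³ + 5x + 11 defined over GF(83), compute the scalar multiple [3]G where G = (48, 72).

Repeated addition: build up to 3G.
2G: tangent at (48, 72): λ = (3·48² + 5)/(2·72) ≡ 28/61. 61⁻¹ ≡ 49 (mod 83), so λ ≡ 28·49 ≡ 44.
  x = λ² - 48 - 48 = 1936 - 96 ≡ 14; y = λ·(48 - 14) - 72 ≡ 13. → (14, 13)
3G: (14, 13) + (48, 72). λ = (72 - 13)/(48 - 14) ≡ 59/34 mod 83. 34⁻¹ ≡ 22 (mod 83), so λ ≡ 53.
  x = λ² - 14 - 48 = 2809 - 62 ≡ 8; y = λ·(14 - 8) - 13 ≡ 56. → (8, 56)

(8, 56)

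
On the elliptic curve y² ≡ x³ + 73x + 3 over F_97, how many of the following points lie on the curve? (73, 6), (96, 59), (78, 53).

(73, 6): 6² ≡ 36, rhs ≡ 44 → off.
(96, 59): 59² ≡ 86, rhs ≡ 26 → off.
(78, 53): 53² ≡ 93, rhs ≡ 2 → off.

0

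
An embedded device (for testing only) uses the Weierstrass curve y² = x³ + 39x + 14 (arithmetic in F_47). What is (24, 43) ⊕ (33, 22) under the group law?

(24, 43) + (33, 22). λ = (22 - 43)/(33 - 24) ≡ 26/9 mod 47. 9⁻¹ ≡ 21 (mod 47), so λ ≡ 29.
  x = λ² - 24 - 33 = 841 - 57 ≡ 32; y = λ·(24 - 32) - 43 ≡ 7. → (32, 7)

(32, 7)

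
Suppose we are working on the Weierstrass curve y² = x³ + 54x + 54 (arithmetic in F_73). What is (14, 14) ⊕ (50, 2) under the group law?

(1, 6)

(14, 14) + (50, 2). λ = (2 - 14)/(50 - 14) ≡ 61/36 mod 73. 36⁻¹ ≡ 71 (mod 73), so λ ≡ 24.
  x = λ² - 14 - 50 = 576 - 64 ≡ 1; y = λ·(14 - 1) - 14 ≡ 6. → (1, 6)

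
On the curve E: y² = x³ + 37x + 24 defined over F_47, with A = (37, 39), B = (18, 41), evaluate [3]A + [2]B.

(43, 0)

First 3A:
Repeated addition: build up to 3A.
2A: tangent at (37, 39): λ = (3·37² + 37)/(2·39) ≡ 8/31. 31⁻¹ ≡ 44 (mod 47), so λ ≡ 8·44 ≡ 23.
  x = λ² - 37 - 37 = 529 - 74 ≡ 32; y = λ·(37 - 32) - 39 ≡ 29. → (32, 29)
3A: (32, 29) + (37, 39). λ = (39 - 29)/(37 - 32) ≡ 10/5 mod 47. 5⁻¹ ≡ 19 (mod 47), so λ ≡ 2.
  x = λ² - 32 - 37 = 4 - 69 ≡ 29; y = λ·(32 - 29) - 29 ≡ 24. → (29, 24)
3A = (29, 24).
Next 2B:
Repeated addition: build up to 2B.
2B: tangent at (18, 41): λ = (3·18² + 37)/(2·41) ≡ 22/35. 35⁻¹ ≡ 43 (mod 47) since 35·43 = 1505 ≡ 1, so λ ≡ 22·43 ≡ 6.
  x = λ² - 18 - 18 = 36 - 36 ≡ 0; y = λ·(18 - 0) - 41 ≡ 20. → (0, 20)
2B = (0, 20).
Finally 3A + 2B:
(29, 24) + (0, 20). λ = (20 - 24)/(0 - 29) ≡ 43/18 mod 47. 18⁻¹ ≡ 34 (mod 47) since 18·34 = 612 ≡ 1, so λ ≡ 5.
  x = λ² - 29 - 0 = 25 - 29 ≡ 43; y = λ·(29 - 43) - 24 ≡ 0. → (43, 0)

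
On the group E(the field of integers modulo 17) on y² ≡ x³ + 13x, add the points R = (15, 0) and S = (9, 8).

(8, 2)

(15, 0) + (9, 8). λ = (8 - 0)/(9 - 15) ≡ 8/11 mod 17. 11⁻¹ ≡ 14 (mod 17), so λ ≡ 10.
  x = λ² - 15 - 9 = 100 - 24 ≡ 8; y = λ·(15 - 8) - 0 ≡ 2. → (8, 2)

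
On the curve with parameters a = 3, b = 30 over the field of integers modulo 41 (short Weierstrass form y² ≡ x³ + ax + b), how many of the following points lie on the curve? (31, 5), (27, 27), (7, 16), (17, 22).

(31, 5): 5² ≡ 25, rhs ≡ 25 → on.
(27, 27): 27² ≡ 32, rhs ≡ 32 → on.
(7, 16): 16² ≡ 10, rhs ≡ 25 → off.
(17, 22): 22² ≡ 33, rhs ≡ 33 → on.

3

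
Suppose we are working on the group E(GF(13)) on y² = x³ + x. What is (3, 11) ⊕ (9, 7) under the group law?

(3, 11) + (9, 7). λ = (7 - 11)/(9 - 3) ≡ 9/6 mod 13. 6⁻¹ ≡ 11 (mod 13) since 6·11 = 66 ≡ 1, so λ ≡ 8.
  x = λ² - 3 - 9 = 64 - 12 ≡ 0; y = λ·(3 - 0) - 11 ≡ 0. → (0, 0)

(0, 0)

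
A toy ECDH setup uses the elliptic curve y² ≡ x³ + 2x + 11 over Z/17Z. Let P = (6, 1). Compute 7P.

(11, 15)

Double-and-add on 7 = (111)₂. Start with P = (6, 1) for the leading 1-bit.
double: tangent at (6, 1): λ = (3·6² + 2)/(2·1) ≡ 8/2. 2⁻¹ ≡ 9 (mod 17), so λ ≡ 8·9 ≡ 4.
  x = λ² - 6 - 6 = 16 - 12 ≡ 4; y = λ·(6 - 4) - 1 ≡ 7. → (4, 7)
add P: (4, 7) + (6, 1). λ = (1 - 7)/(6 - 4) ≡ 11/2 mod 17. 2⁻¹ ≡ 9 (mod 17), so λ ≡ 14.
  x = λ² - 4 - 6 = 196 - 10 ≡ 16; y = λ·(4 - 16) - 7 ≡ 12. → (16, 12)
double: tangent at (16, 12): λ = (3·16² + 2)/(2·12) ≡ 5/7. 7⁻¹ ≡ 5 (mod 17) since 7·5 = 35 ≡ 1, so λ ≡ 5·5 ≡ 8.
  x = λ² - 16 - 16 = 64 - 32 ≡ 15; y = λ·(16 - 15) - 12 ≡ 13. → (15, 13)
add P: (15, 13) + (6, 1). λ = (1 - 13)/(6 - 15) ≡ 5/8 mod 17. 8⁻¹ ≡ 15 (mod 17), so λ ≡ 7.
  x = λ² - 15 - 6 = 49 - 21 ≡ 11; y = λ·(15 - 11) - 13 ≡ 15. → (11, 15)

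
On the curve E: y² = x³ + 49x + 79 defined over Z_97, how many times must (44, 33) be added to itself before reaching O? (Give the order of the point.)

2P: tangent at (44, 33): λ = (3·44² + 49)/(2·33) ≡ 37/66. 66⁻¹ ≡ 25 (mod 97), so λ ≡ 37·25 ≡ 52.
  x = λ² - 44 - 44 = 2704 - 88 ≡ 94; y = λ·(44 - 94) - 33 ≡ 83. → (94, 83)
3P: (94, 83) + (44, 33). λ = (33 - 83)/(44 - 94) ≡ 47/47 mod 97. 47⁻¹ ≡ 64 (mod 97) since 47·64 = 3008 ≡ 1, so λ ≡ 1.
  x = λ² - 94 - 44 = 1 - 138 ≡ 57; y = λ·(94 - 57) - 83 ≡ 51. → (57, 51)
4P: (57, 51) + (44, 33). λ = (33 - 51)/(44 - 57) ≡ 79/84 mod 97. 84⁻¹ ≡ 82 (mod 97) since 84·82 = 6888 ≡ 1, so λ ≡ 76.
  x = λ² - 57 - 44 = 5776 - 101 ≡ 49; y = λ·(57 - 49) - 51 ≡ 72. → (49, 72)
5P: (49, 72) + (44, 33). λ = (33 - 72)/(44 - 49) ≡ 58/92 mod 97. 92⁻¹ ≡ 58 (mod 97) since 92·58 = 5336 ≡ 1, so λ ≡ 66.
  x = λ² - 49 - 44 = 4356 - 93 ≡ 92; y = λ·(49 - 92) - 72 ≡ 0. → (92, 0)
6P: (92, 0) + (44, 33). λ = (33 - 0)/(44 - 92) ≡ 33/49 mod 97. 49⁻¹ ≡ 2 (mod 97) since 49·2 = 98 ≡ 1, so λ ≡ 66.
  x = λ² - 92 - 44 = 4356 - 136 ≡ 49; y = λ·(92 - 49) - 0 ≡ 25. → (49, 25)
7P: (49, 25) + (44, 33). λ = (33 - 25)/(44 - 49) ≡ 8/92 mod 97. 92⁻¹ ≡ 58 (mod 97), so λ ≡ 76.
  x = λ² - 49 - 44 = 5776 - 93 ≡ 57; y = λ·(49 - 57) - 25 ≡ 46. → (57, 46)
8P: (57, 46) + (44, 33). λ = (33 - 46)/(44 - 57) ≡ 84/84 mod 97. 84⁻¹ ≡ 82 (mod 97), so λ ≡ 1.
  x = λ² - 57 - 44 = 1 - 101 ≡ 94; y = λ·(57 - 94) - 46 ≡ 14. → (94, 14)
9P: (94, 14) + (44, 33). λ = (33 - 14)/(44 - 94) ≡ 19/47 mod 97. 47⁻¹ ≡ 64 (mod 97), so λ ≡ 52.
  x = λ² - 94 - 44 = 2704 - 138 ≡ 44; y = λ·(94 - 44) - 14 ≡ 64. → (44, 64)
10P: (44, 64) + (44, 33): same x and y₁ ≡ -y₂, so the sum is O.
10P = O, so the order is 10.

10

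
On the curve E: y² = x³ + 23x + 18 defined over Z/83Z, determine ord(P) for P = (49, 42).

5

2P: tangent at (49, 42): λ = (3·49² + 23)/(2·42) ≡ 5/1. 1⁻¹ ≡ 1 (mod 83), so λ ≡ 5·1 ≡ 5.
  x = λ² - 49 - 49 = 25 - 98 ≡ 10; y = λ·(49 - 10) - 42 ≡ 70. → (10, 70)
3P: (10, 70) + (49, 42). λ = (42 - 70)/(49 - 10) ≡ 55/39 mod 83. 39⁻¹ ≡ 66 (mod 83), so λ ≡ 61.
  x = λ² - 10 - 49 = 3721 - 59 ≡ 10; y = λ·(10 - 10) - 70 ≡ 13. → (10, 13)
4P: (10, 13) + (49, 42). λ = (42 - 13)/(49 - 10) ≡ 29/39 mod 83. 39⁻¹ ≡ 66 (mod 83), so λ ≡ 5.
  x = λ² - 10 - 49 = 25 - 59 ≡ 49; y = λ·(10 - 49) - 13 ≡ 41. → (49, 41)
5P: (49, 41) + (49, 42): same x and y₁ ≡ -y₂, so the sum is ∞.
5P = ∞, so the order is 5.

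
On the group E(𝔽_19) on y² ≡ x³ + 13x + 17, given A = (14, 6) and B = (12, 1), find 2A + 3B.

First 2A:
Repeated addition: build up to 2A.
2A: tangent at (14, 6): λ = (3·14² + 13)/(2·6) ≡ 12/12. 12⁻¹ ≡ 8 (mod 19), so λ ≡ 12·8 ≡ 1.
  x = λ² - 14 - 14 = 1 - 28 ≡ 11; y = λ·(14 - 11) - 6 ≡ 16. → (11, 16)
2A = (11, 16).
Next 3B:
Repeated addition: build up to 3B.
2B: tangent at (12, 1): λ = (3·12² + 13)/(2·1) ≡ 8/2. 2⁻¹ ≡ 10 (mod 19), so λ ≡ 8·10 ≡ 4.
  x = λ² - 12 - 12 = 16 - 24 ≡ 11; y = λ·(12 - 11) - 1 ≡ 3. → (11, 3)
3B: (11, 3) + (12, 1). λ = (1 - 3)/(12 - 11) ≡ 17/1 mod 19. 1⁻¹ ≡ 1 (mod 19) since 1·1 = 1 ≡ 1, so λ ≡ 17.
  x = λ² - 11 - 12 = 289 - 23 ≡ 0; y = λ·(11 - 0) - 3 ≡ 13. → (0, 13)
3B = (0, 13).
Finally 2A + 3B:
(11, 16) + (0, 13). λ = (13 - 16)/(0 - 11) ≡ 16/8 mod 19. 8⁻¹ ≡ 12 (mod 19), so λ ≡ 2.
  x = λ² - 11 - 0 = 4 - 11 ≡ 12; y = λ·(11 - 12) - 16 ≡ 1. → (12, 1)

(12, 1)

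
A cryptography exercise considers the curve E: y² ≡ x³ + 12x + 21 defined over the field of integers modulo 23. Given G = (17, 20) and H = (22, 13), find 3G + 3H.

First 3G:
Repeated addition: build up to 3G.
2G: tangent at (17, 20): λ = (3·17² + 12)/(2·20) ≡ 5/17. 17⁻¹ ≡ 19 (mod 23) since 17·19 = 323 ≡ 1, so λ ≡ 5·19 ≡ 3.
  x = λ² - 17 - 17 = 9 - 34 ≡ 21; y = λ·(17 - 21) - 20 ≡ 14. → (21, 14)
3G: (21, 14) + (17, 20). λ = (20 - 14)/(17 - 21) ≡ 6/19 mod 23. 19⁻¹ ≡ 17 (mod 23), so λ ≡ 10.
  x = λ² - 21 - 17 = 100 - 38 ≡ 16; y = λ·(21 - 16) - 14 ≡ 13. → (16, 13)
3G = (16, 13).
Next 3H:
Repeated addition: build up to 3H.
2H: tangent at (22, 13): λ = (3·22² + 12)/(2·13) ≡ 15/3. 3⁻¹ ≡ 8 (mod 23), so λ ≡ 15·8 ≡ 5.
  x = λ² - 22 - 22 = 25 - 44 ≡ 4; y = λ·(22 - 4) - 13 ≡ 8. → (4, 8)
3H: (4, 8) + (22, 13). λ = (13 - 8)/(22 - 4) ≡ 5/18 mod 23. 18⁻¹ ≡ 9 (mod 23) since 18·9 = 162 ≡ 1, so λ ≡ 22.
  x = λ² - 4 - 22 = 484 - 26 ≡ 21; y = λ·(4 - 21) - 8 ≡ 9. → (21, 9)
3H = (21, 9).
Finally 3G + 3H:
(16, 13) + (21, 9). λ = (9 - 13)/(21 - 16) ≡ 19/5 mod 23. 5⁻¹ ≡ 14 (mod 23), so λ ≡ 13.
  x = λ² - 16 - 21 = 169 - 37 ≡ 17; y = λ·(16 - 17) - 13 ≡ 20. → (17, 20)

(17, 20)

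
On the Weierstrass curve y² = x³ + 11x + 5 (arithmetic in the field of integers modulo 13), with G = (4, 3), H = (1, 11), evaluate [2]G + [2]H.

(4, 10)

First 2G:
Repeated addition: build up to 2G.
2G: tangent at (4, 3): λ = (3·4² + 11)/(2·3) ≡ 7/6. 6⁻¹ ≡ 11 (mod 13), so λ ≡ 7·11 ≡ 12.
  x = λ² - 4 - 4 = 144 - 8 ≡ 6; y = λ·(4 - 6) - 3 ≡ 12. → (6, 12)
2G = (6, 12).
Next 2H:
Repeated addition: build up to 2H.
2H: tangent at (1, 11): λ = (3·1² + 11)/(2·11) ≡ 1/9. 9⁻¹ ≡ 3 (mod 13), so λ ≡ 1·3 ≡ 3.
  x = λ² - 1 - 1 = 9 - 2 ≡ 7; y = λ·(1 - 7) - 11 ≡ 10. → (7, 10)
2H = (7, 10).
Finally 2G + 2H:
(6, 12) + (7, 10). λ = (10 - 12)/(7 - 6) ≡ 11/1 mod 13. 1⁻¹ ≡ 1 (mod 13), so λ ≡ 11.
  x = λ² - 6 - 7 = 121 - 13 ≡ 4; y = λ·(6 - 4) - 12 ≡ 10. → (4, 10)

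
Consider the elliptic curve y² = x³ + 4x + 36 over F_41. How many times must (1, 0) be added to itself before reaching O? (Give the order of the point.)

2P: (1, 0) + (1, 0): same x and y₁ ≡ -y₂, so the sum is O.
2P = O, so the order is 2.

2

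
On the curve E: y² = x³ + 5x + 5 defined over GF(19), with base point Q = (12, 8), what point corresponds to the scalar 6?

(6, 17)

Double-and-add on 6 = (110)₂. Start with Q = (12, 8) for the leading 1-bit.
double: tangent at (12, 8): λ = (3·12² + 5)/(2·8) ≡ 0/16. 16⁻¹ ≡ 6 (mod 19), so λ ≡ 0·6 ≡ 0.
  x = λ² - 12 - 12 = 0 - 24 ≡ 14; y = λ·(12 - 14) - 8 ≡ 11. → (14, 11)
add Q: (14, 11) + (12, 8). λ = (8 - 11)/(12 - 14) ≡ 16/17 mod 19. 17⁻¹ ≡ 9 (mod 19), so λ ≡ 11.
  x = λ² - 14 - 12 = 121 - 26 ≡ 0; y = λ·(14 - 0) - 11 ≡ 10. → (0, 10)
double: tangent at (0, 10): λ = (3·0² + 5)/(2·10) ≡ 5/1. 1⁻¹ ≡ 1 (mod 19), so λ ≡ 5·1 ≡ 5.
  x = λ² - 0 - 0 = 25 - 0 ≡ 6; y = λ·(0 - 6) - 10 ≡ 17. → (6, 17)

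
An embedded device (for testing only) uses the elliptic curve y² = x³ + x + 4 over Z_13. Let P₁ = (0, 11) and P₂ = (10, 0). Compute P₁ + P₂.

(0, 11) + (10, 0). λ = (0 - 11)/(10 - 0) ≡ 2/10 mod 13. 10⁻¹ ≡ 4 (mod 13) since 10·4 = 40 ≡ 1, so λ ≡ 8.
  x = λ² - 0 - 10 = 64 - 10 ≡ 2; y = λ·(0 - 2) - 11 ≡ 12. → (2, 12)

(2, 12)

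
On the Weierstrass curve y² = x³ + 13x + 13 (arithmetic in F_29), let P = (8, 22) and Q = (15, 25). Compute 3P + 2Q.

First 3P:
Repeated addition: build up to 3P.
2P: tangent at (8, 22): λ = (3·8² + 13)/(2·22) ≡ 2/15. 15⁻¹ ≡ 2 (mod 29) since 15·2 = 30 ≡ 1, so λ ≡ 2·2 ≡ 4.
  x = λ² - 8 - 8 = 16 - 16 ≡ 0; y = λ·(8 - 0) - 22 ≡ 10. → (0, 10)
3P: (0, 10) + (8, 22). λ = (22 - 10)/(8 - 0) ≡ 12/8 mod 29. 8⁻¹ ≡ 11 (mod 29), so λ ≡ 16.
  x = λ² - 0 - 8 = 256 - 8 ≡ 16; y = λ·(0 - 16) - 10 ≡ 24. → (16, 24)
3P = (16, 24).
Next 2Q:
Repeated addition: build up to 2Q.
2Q: tangent at (15, 25): λ = (3·15² + 13)/(2·25) ≡ 21/21. 21⁻¹ ≡ 18 (mod 29) since 21·18 = 378 ≡ 1, so λ ≡ 21·18 ≡ 1.
  x = λ² - 15 - 15 = 1 - 30 ≡ 0; y = λ·(15 - 0) - 25 ≡ 19. → (0, 19)
2Q = (0, 19).
Finally 3P + 2Q:
(16, 24) + (0, 19). λ = (19 - 24)/(0 - 16) ≡ 24/13 mod 29. 13⁻¹ ≡ 9 (mod 29) since 13·9 = 117 ≡ 1, so λ ≡ 13.
  x = λ² - 16 - 0 = 169 - 16 ≡ 8; y = λ·(16 - 8) - 24 ≡ 22. → (8, 22)

(8, 22)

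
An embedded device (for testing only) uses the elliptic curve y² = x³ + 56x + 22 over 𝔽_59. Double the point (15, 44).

tangent at (15, 44): λ = (3·15² + 56)/(2·44) ≡ 23/29. 29⁻¹ ≡ 57 (mod 59) since 29·57 = 1653 ≡ 1, so λ ≡ 23·57 ≡ 13.
  x = λ² - 15 - 15 = 169 - 30 ≡ 21; y = λ·(15 - 21) - 44 ≡ 55. → (21, 55)

(21, 55)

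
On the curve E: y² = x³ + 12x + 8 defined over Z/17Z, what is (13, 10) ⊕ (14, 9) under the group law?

(13, 10) + (14, 9). λ = (9 - 10)/(14 - 13) ≡ 16/1 mod 17. 1⁻¹ ≡ 1 (mod 17) since 1·1 = 1 ≡ 1, so λ ≡ 16.
  x = λ² - 13 - 14 = 256 - 27 ≡ 8; y = λ·(13 - 8) - 10 ≡ 2. → (8, 2)

(8, 2)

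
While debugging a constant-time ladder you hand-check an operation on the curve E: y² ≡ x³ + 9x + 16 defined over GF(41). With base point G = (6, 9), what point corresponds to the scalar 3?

(16, 22)

Repeated addition: build up to 3G.
2G: tangent at (6, 9): λ = (3·6² + 9)/(2·9) ≡ 35/18. 18⁻¹ ≡ 16 (mod 41), so λ ≡ 35·16 ≡ 27.
  x = λ² - 6 - 6 = 729 - 12 ≡ 20; y = λ·(6 - 20) - 9 ≡ 23. → (20, 23)
3G: (20, 23) + (6, 9). λ = (9 - 23)/(6 - 20) ≡ 27/27 mod 41. 27⁻¹ ≡ 38 (mod 41) since 27·38 = 1026 ≡ 1, so λ ≡ 1.
  x = λ² - 20 - 6 = 1 - 26 ≡ 16; y = λ·(20 - 16) - 23 ≡ 22. → (16, 22)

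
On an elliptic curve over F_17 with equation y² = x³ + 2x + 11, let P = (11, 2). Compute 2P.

(16, 5)

tangent at (11, 2): λ = (3·11² + 2)/(2·2) ≡ 8/4. 4⁻¹ ≡ 13 (mod 17), so λ ≡ 8·13 ≡ 2.
  x = λ² - 11 - 11 = 4 - 22 ≡ 16; y = λ·(11 - 16) - 2 ≡ 5. → (16, 5)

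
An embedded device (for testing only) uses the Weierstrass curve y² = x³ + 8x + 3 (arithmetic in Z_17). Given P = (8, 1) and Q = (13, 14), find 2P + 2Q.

(13, 3)

First 2P:
Repeated addition: build up to 2P.
2P: tangent at (8, 1): λ = (3·8² + 8)/(2·1) ≡ 13/2. 2⁻¹ ≡ 9 (mod 17) since 2·9 = 18 ≡ 1, so λ ≡ 13·9 ≡ 15.
  x = λ² - 8 - 8 = 225 - 16 ≡ 5; y = λ·(8 - 5) - 1 ≡ 10. → (5, 10)
2P = (5, 10).
Next 2Q:
Repeated addition: build up to 2Q.
2Q: tangent at (13, 14): λ = (3·13² + 8)/(2·14) ≡ 5/11. 11⁻¹ ≡ 14 (mod 17), so λ ≡ 5·14 ≡ 2.
  x = λ² - 13 - 13 = 4 - 26 ≡ 12; y = λ·(13 - 12) - 14 ≡ 5. → (12, 5)
2Q = (12, 5).
Finally 2P + 2Q:
(5, 10) + (12, 5). λ = (5 - 10)/(12 - 5) ≡ 12/7 mod 17. 7⁻¹ ≡ 5 (mod 17) since 7·5 = 35 ≡ 1, so λ ≡ 9.
  x = λ² - 5 - 12 = 81 - 17 ≡ 13; y = λ·(5 - 13) - 10 ≡ 3. → (13, 3)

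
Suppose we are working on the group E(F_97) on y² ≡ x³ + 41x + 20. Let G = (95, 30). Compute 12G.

O

Repeated addition: build up to 12G.
2G: tangent at (95, 30): λ = (3·95² + 41)/(2·30) ≡ 53/60. 60⁻¹ ≡ 76 (mod 97), so λ ≡ 53·76 ≡ 51.
  x = λ² - 95 - 95 = 2601 - 190 ≡ 83; y = λ·(95 - 83) - 30 ≡ 0. → (83, 0)
3G: (83, 0) + (95, 30). λ = (30 - 0)/(95 - 83) ≡ 30/12 mod 97. 12⁻¹ ≡ 89 (mod 97), so λ ≡ 51.
  x = λ² - 83 - 95 = 2601 - 178 ≡ 95; y = λ·(83 - 95) - 0 ≡ 67. → (95, 67)
4G: (95, 67) + (95, 30): same x and y₁ ≡ -y₂, so the sum is ∞.
5G: ∞ + (95, 30) = (95, 30) (identity).
6G: tangent at (95, 30): λ = (3·95² + 41)/(2·30) ≡ 53/60. 60⁻¹ ≡ 76 (mod 97), so λ ≡ 53·76 ≡ 51.
  x = λ² - 95 - 95 = 2601 - 190 ≡ 83; y = λ·(95 - 83) - 30 ≡ 0. → (83, 0)
7G: (83, 0) + (95, 30). λ = (30 - 0)/(95 - 83) ≡ 30/12 mod 97. 12⁻¹ ≡ 89 (mod 97) since 12·89 = 1068 ≡ 1, so λ ≡ 51.
  x = λ² - 83 - 95 = 2601 - 178 ≡ 95; y = λ·(83 - 95) - 0 ≡ 67. → (95, 67)
8G: (95, 67) + (95, 30): same x and y₁ ≡ -y₂, so the sum is ∞.
9G: ∞ + (95, 30) = (95, 30) (identity).
10G: tangent at (95, 30): λ = (3·95² + 41)/(2·30) ≡ 53/60. 60⁻¹ ≡ 76 (mod 97), so λ ≡ 53·76 ≡ 51.
  x = λ² - 95 - 95 = 2601 - 190 ≡ 83; y = λ·(95 - 83) - 30 ≡ 0. → (83, 0)
11G: (83, 0) + (95, 30). λ = (30 - 0)/(95 - 83) ≡ 30/12 mod 97. 12⁻¹ ≡ 89 (mod 97), so λ ≡ 51.
  x = λ² - 83 - 95 = 2601 - 178 ≡ 95; y = λ·(83 - 95) - 0 ≡ 67. → (95, 67)
12G: (95, 67) + (95, 30): same x and y₁ ≡ -y₂, so the sum is ∞.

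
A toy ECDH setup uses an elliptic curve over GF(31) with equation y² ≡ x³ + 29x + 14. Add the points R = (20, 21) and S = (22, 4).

(7, 8)

(20, 21) + (22, 4). λ = (4 - 21)/(22 - 20) ≡ 14/2 mod 31. 2⁻¹ ≡ 16 (mod 31) since 2·16 = 32 ≡ 1, so λ ≡ 7.
  x = λ² - 20 - 22 = 49 - 42 ≡ 7; y = λ·(20 - 7) - 21 ≡ 8. → (7, 8)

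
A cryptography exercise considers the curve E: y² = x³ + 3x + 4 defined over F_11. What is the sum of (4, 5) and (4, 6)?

O

The two points share x = 4 and their y-coordinates satisfy 5 + 6 ≡ 0 (mod 11), so they are inverses. Their sum is 𝒪.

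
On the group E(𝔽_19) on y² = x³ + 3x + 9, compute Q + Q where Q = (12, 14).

(11, 9)

tangent at (12, 14): λ = (3·12² + 3)/(2·14) ≡ 17/9. 9⁻¹ ≡ 17 (mod 19), so λ ≡ 17·17 ≡ 4.
  x = λ² - 12 - 12 = 16 - 24 ≡ 11; y = λ·(12 - 11) - 14 ≡ 9. → (11, 9)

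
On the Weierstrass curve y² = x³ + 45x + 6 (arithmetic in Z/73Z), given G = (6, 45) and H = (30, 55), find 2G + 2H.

(21, 24)

First 2G:
Repeated addition: build up to 2G.
2G: tangent at (6, 45): λ = (3·6² + 45)/(2·45) ≡ 7/17. 17⁻¹ ≡ 43 (mod 73) since 17·43 = 731 ≡ 1, so λ ≡ 7·43 ≡ 9.
  x = λ² - 6 - 6 = 81 - 12 ≡ 69; y = λ·(6 - 69) - 45 ≡ 45. → (69, 45)
2G = (69, 45).
Next 2H:
Repeated addition: build up to 2H.
2H: tangent at (30, 55): λ = (3·30² + 45)/(2·55) ≡ 44/37. 37⁻¹ ≡ 2 (mod 73), so λ ≡ 44·2 ≡ 15.
  x = λ² - 30 - 30 = 225 - 60 ≡ 19; y = λ·(30 - 19) - 55 ≡ 37. → (19, 37)
2H = (19, 37).
Finally 2G + 2H:
(69, 45) + (19, 37). λ = (37 - 45)/(19 - 69) ≡ 65/23 mod 73. 23⁻¹ ≡ 54 (mod 73), so λ ≡ 6.
  x = λ² - 69 - 19 = 36 - 88 ≡ 21; y = λ·(69 - 21) - 45 ≡ 24. → (21, 24)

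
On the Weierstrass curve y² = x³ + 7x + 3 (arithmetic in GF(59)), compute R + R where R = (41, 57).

(13, 52)

tangent at (41, 57): λ = (3·41² + 7)/(2·57) ≡ 35/55. 55⁻¹ ≡ 44 (mod 59), so λ ≡ 35·44 ≡ 6.
  x = λ² - 41 - 41 = 36 - 82 ≡ 13; y = λ·(41 - 13) - 57 ≡ 52. → (13, 52)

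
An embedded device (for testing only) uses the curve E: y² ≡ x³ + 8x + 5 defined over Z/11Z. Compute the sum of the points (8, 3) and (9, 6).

(8, 3) + (9, 6). λ = (6 - 3)/(9 - 8) ≡ 3/1 mod 11. 1⁻¹ ≡ 1 (mod 11) since 1·1 = 1 ≡ 1, so λ ≡ 3.
  x = λ² - 8 - 9 = 9 - 17 ≡ 3; y = λ·(8 - 3) - 3 ≡ 1. → (3, 1)

(3, 1)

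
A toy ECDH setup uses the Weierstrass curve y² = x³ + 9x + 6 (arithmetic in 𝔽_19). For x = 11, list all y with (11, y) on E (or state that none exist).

x³ + 9x + 6 = 1436 ≡ 11 (mod 19).
Square roots of 11 mod 19: 7 and 12 (since 7² = 49 ≡ 11).

7, 12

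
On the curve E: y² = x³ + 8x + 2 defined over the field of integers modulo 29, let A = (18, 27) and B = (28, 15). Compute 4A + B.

First 4A:
Double-and-add on 4 = (100)₂. Start with A = (18, 27) for the leading 1-bit.
double: tangent at (18, 27): λ = (3·18² + 8)/(2·27) ≡ 23/25. 25⁻¹ ≡ 7 (mod 29), so λ ≡ 23·7 ≡ 16.
  x = λ² - 18 - 18 = 256 - 36 ≡ 17; y = λ·(18 - 17) - 27 ≡ 18. → (17, 18)
double: tangent at (17, 18): λ = (3·17² + 8)/(2·18) ≡ 5/7. 7⁻¹ ≡ 25 (mod 29) since 7·25 = 175 ≡ 1, so λ ≡ 5·25 ≡ 9.
  x = λ² - 17 - 17 = 81 - 34 ≡ 18; y = λ·(17 - 18) - 18 ≡ 2. → (18, 2)
4A = (18, 2).
Finally 4A + B:
(18, 2) + (28, 15). λ = (15 - 2)/(28 - 18) ≡ 13/10 mod 29. 10⁻¹ ≡ 3 (mod 29), so λ ≡ 10.
  x = λ² - 18 - 28 = 100 - 46 ≡ 25; y = λ·(18 - 25) - 2 ≡ 15. → (25, 15)

(25, 15)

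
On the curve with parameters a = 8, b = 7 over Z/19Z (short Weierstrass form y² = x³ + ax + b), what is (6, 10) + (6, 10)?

(11, 18)

tangent at (6, 10): λ = (3·6² + 8)/(2·10) ≡ 2/1. 1⁻¹ ≡ 1 (mod 19) since 1·1 = 1 ≡ 1, so λ ≡ 2·1 ≡ 2.
  x = λ² - 6 - 6 = 4 - 12 ≡ 11; y = λ·(6 - 11) - 10 ≡ 18. → (11, 18)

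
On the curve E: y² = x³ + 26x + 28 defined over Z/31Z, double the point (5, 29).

tangent at (5, 29): λ = (3·5² + 26)/(2·29) ≡ 8/27. 27⁻¹ ≡ 23 (mod 31) since 27·23 = 621 ≡ 1, so λ ≡ 8·23 ≡ 29.
  x = λ² - 5 - 5 = 841 - 10 ≡ 25; y = λ·(5 - 25) - 29 ≡ 11. → (25, 11)

(25, 11)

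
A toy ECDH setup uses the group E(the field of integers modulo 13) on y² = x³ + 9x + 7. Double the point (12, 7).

tangent at (12, 7): λ = (3·12² + 9)/(2·7) ≡ 12/1. 1⁻¹ ≡ 1 (mod 13), so λ ≡ 12·1 ≡ 12.
  x = λ² - 12 - 12 = 144 - 24 ≡ 3; y = λ·(12 - 3) - 7 ≡ 10. → (3, 10)

(3, 10)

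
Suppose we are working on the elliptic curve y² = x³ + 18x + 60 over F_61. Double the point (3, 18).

tangent at (3, 18): λ = (3·3² + 18)/(2·18) ≡ 45/36. 36⁻¹ ≡ 39 (mod 61), so λ ≡ 45·39 ≡ 47.
  x = λ² - 3 - 3 = 2209 - 6 ≡ 7; y = λ·(3 - 7) - 18 ≡ 38. → (7, 38)

(7, 38)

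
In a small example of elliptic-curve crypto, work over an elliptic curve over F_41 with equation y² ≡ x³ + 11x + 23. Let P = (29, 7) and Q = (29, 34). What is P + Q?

The two points share x = 29 and their y-coordinates satisfy 7 + 34 ≡ 0 (mod 41), so they are inverses. Their sum is the point at infinity.

O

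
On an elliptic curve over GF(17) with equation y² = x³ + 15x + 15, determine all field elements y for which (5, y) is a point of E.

x³ + 15x + 15 = 215 ≡ 11 (mod 17).
11 is a non-residue mod 17; no y exists.

none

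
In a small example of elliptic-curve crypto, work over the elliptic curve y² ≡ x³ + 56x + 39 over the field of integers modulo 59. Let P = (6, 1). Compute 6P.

Repeated addition: build up to 6P.
2P: tangent at (6, 1): λ = (3·6² + 56)/(2·1) ≡ 46/2. 2⁻¹ ≡ 30 (mod 59), so λ ≡ 46·30 ≡ 23.
  x = λ² - 6 - 6 = 529 - 12 ≡ 45; y = λ·(6 - 45) - 1 ≡ 46. → (45, 46)
3P: (45, 46) + (6, 1). λ = (1 - 46)/(6 - 45) ≡ 14/20 mod 59. 20⁻¹ ≡ 3 (mod 59), so λ ≡ 42.
  x = λ² - 45 - 6 = 1764 - 51 ≡ 2; y = λ·(45 - 2) - 46 ≡ 49. → (2, 49)
4P: (2, 49) + (6, 1). λ = (1 - 49)/(6 - 2) ≡ 11/4 mod 59. 4⁻¹ ≡ 15 (mod 59) since 4·15 = 60 ≡ 1, so λ ≡ 47.
  x = λ² - 2 - 6 = 2209 - 8 ≡ 18; y = λ·(2 - 18) - 49 ≡ 25. → (18, 25)
5P: (18, 25) + (6, 1). λ = (1 - 25)/(6 - 18) ≡ 35/47 mod 59. 47⁻¹ ≡ 54 (mod 59), so λ ≡ 2.
  x = λ² - 18 - 6 = 4 - 24 ≡ 39; y = λ·(18 - 39) - 25 ≡ 51. → (39, 51)
6P: (39, 51) + (6, 1). λ = (1 - 51)/(6 - 39) ≡ 9/26 mod 59. 26⁻¹ ≡ 25 (mod 59) since 26·25 = 650 ≡ 1, so λ ≡ 48.
  x = λ² - 39 - 6 = 2304 - 45 ≡ 17; y = λ·(39 - 17) - 51 ≡ 2. → (17, 2)

(17, 2)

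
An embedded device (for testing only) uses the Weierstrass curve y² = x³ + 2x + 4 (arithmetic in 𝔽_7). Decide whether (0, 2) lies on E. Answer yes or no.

y² = 2² ≡ 4; x³ + 2x + 4 = 4 ≡ 4 (mod 7). 4 = 4.

yes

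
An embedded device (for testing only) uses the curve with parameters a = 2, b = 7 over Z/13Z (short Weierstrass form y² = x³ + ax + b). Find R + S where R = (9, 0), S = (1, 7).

(9, 0) + (1, 7). λ = (7 - 0)/(1 - 9) ≡ 7/5 mod 13. 5⁻¹ ≡ 8 (mod 13) since 5·8 = 40 ≡ 1, so λ ≡ 4.
  x = λ² - 9 - 1 = 16 - 10 ≡ 6; y = λ·(9 - 6) - 0 ≡ 12. → (6, 12)

(6, 12)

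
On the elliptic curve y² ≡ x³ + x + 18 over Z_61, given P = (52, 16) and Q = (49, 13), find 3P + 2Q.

First 3P:
Repeated addition: build up to 3P.
2P: tangent at (52, 16): λ = (3·52² + 1)/(2·16) ≡ 0/32. 32⁻¹ ≡ 21 (mod 61), so λ ≡ 0·21 ≡ 0.
  x = λ² - 52 - 52 = 0 - 104 ≡ 18; y = λ·(52 - 18) - 16 ≡ 45. → (18, 45)
3P: (18, 45) + (52, 16). λ = (16 - 45)/(52 - 18) ≡ 32/34 mod 61. 34⁻¹ ≡ 9 (mod 61), so λ ≡ 44.
  x = λ² - 18 - 52 = 1936 - 70 ≡ 36; y = λ·(18 - 36) - 45 ≡ 17. → (36, 17)
3P = (36, 17).
Next 2Q:
Repeated addition: build up to 2Q.
2Q: tangent at (49, 13): λ = (3·49² + 1)/(2·13) ≡ 6/26. 26⁻¹ ≡ 54 (mod 61), so λ ≡ 6·54 ≡ 19.
  x = λ² - 49 - 49 = 361 - 98 ≡ 19; y = λ·(49 - 19) - 13 ≡ 8. → (19, 8)
2Q = (19, 8).
Finally 3P + 2Q:
(36, 17) + (19, 8). λ = (8 - 17)/(19 - 36) ≡ 52/44 mod 61. 44⁻¹ ≡ 43 (mod 61), so λ ≡ 40.
  x = λ² - 36 - 19 = 1600 - 55 ≡ 20; y = λ·(36 - 20) - 17 ≡ 13. → (20, 13)

(20, 13)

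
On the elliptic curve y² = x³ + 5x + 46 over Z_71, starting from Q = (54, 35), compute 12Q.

(57, 1)

Repeated addition: build up to 12Q.
2Q: tangent at (54, 35): λ = (3·54² + 5)/(2·35) ≡ 20/70. 70⁻¹ ≡ 70 (mod 71) since 70·70 = 4900 ≡ 1, so λ ≡ 20·70 ≡ 51.
  x = λ² - 54 - 54 = 2601 - 108 ≡ 8; y = λ·(54 - 8) - 35 ≡ 39. → (8, 39)
3Q: (8, 39) + (54, 35). λ = (35 - 39)/(54 - 8) ≡ 67/46 mod 71. 46⁻¹ ≡ 17 (mod 71) since 46·17 = 782 ≡ 1, so λ ≡ 3.
  x = λ² - 8 - 54 = 9 - 62 ≡ 18; y = λ·(8 - 18) - 39 ≡ 2. → (18, 2)
4Q: (18, 2) + (54, 35). λ = (35 - 2)/(54 - 18) ≡ 33/36 mod 71. 36⁻¹ ≡ 2 (mod 71), so λ ≡ 66.
  x = λ² - 18 - 54 = 4356 - 72 ≡ 24; y = λ·(18 - 24) - 2 ≡ 28. → (24, 28)
5Q: (24, 28) + (54, 35). λ = (35 - 28)/(54 - 24) ≡ 7/30 mod 71. 30⁻¹ ≡ 45 (mod 71), so λ ≡ 31.
  x = λ² - 24 - 54 = 961 - 78 ≡ 31; y = λ·(24 - 31) - 28 ≡ 39. → (31, 39)
6Q: (31, 39) + (54, 35). λ = (35 - 39)/(54 - 31) ≡ 67/23 mod 71. 23⁻¹ ≡ 34 (mod 71) since 23·34 = 782 ≡ 1, so λ ≡ 6.
  x = λ² - 31 - 54 = 36 - 85 ≡ 22; y = λ·(31 - 22) - 39 ≡ 15. → (22, 15)
7Q: (22, 15) + (54, 35). λ = (35 - 15)/(54 - 22) ≡ 20/32 mod 71. 32⁻¹ ≡ 20 (mod 71), so λ ≡ 45.
  x = λ² - 22 - 54 = 2025 - 76 ≡ 32; y = λ·(22 - 32) - 15 ≡ 32. → (32, 32)
8Q: (32, 32) + (54, 35). λ = (35 - 32)/(54 - 32) ≡ 3/22 mod 71. 22⁻¹ ≡ 42 (mod 71) since 22·42 = 924 ≡ 1, so λ ≡ 55.
  x = λ² - 32 - 54 = 3025 - 86 ≡ 28; y = λ·(32 - 28) - 32 ≡ 46. → (28, 46)
9Q: (28, 46) + (54, 35). λ = (35 - 46)/(54 - 28) ≡ 60/26 mod 71. 26⁻¹ ≡ 41 (mod 71), so λ ≡ 46.
  x = λ² - 28 - 54 = 2116 - 82 ≡ 46; y = λ·(28 - 46) - 46 ≡ 49. → (46, 49)
10Q: (46, 49) + (54, 35). λ = (35 - 49)/(54 - 46) ≡ 57/8 mod 71. 8⁻¹ ≡ 9 (mod 71), so λ ≡ 16.
  x = λ² - 46 - 54 = 256 - 100 ≡ 14; y = λ·(46 - 14) - 49 ≡ 37. → (14, 37)
11Q: (14, 37) + (54, 35). λ = (35 - 37)/(54 - 14) ≡ 69/40 mod 71. 40⁻¹ ≡ 16 (mod 71), so λ ≡ 39.
  x = λ² - 14 - 54 = 1521 - 68 ≡ 33; y = λ·(14 - 33) - 37 ≡ 3. → (33, 3)
12Q: (33, 3) + (54, 35). λ = (35 - 3)/(54 - 33) ≡ 32/21 mod 71. 21⁻¹ ≡ 44 (mod 71), so λ ≡ 59.
  x = λ² - 33 - 54 = 3481 - 87 ≡ 57; y = λ·(33 - 57) - 3 ≡ 1. → (57, 1)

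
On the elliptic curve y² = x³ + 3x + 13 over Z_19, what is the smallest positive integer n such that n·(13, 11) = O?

2P: tangent at (13, 11): λ = (3·13² + 3)/(2·11) ≡ 16/3. 3⁻¹ ≡ 13 (mod 19), so λ ≡ 16·13 ≡ 18.
  x = λ² - 13 - 13 = 324 - 26 ≡ 13; y = λ·(13 - 13) - 11 ≡ 8. → (13, 8)
3P: (13, 8) + (13, 11): same x and y₁ ≡ -y₂, so the sum is O.
3P = O, so the order is 3.

3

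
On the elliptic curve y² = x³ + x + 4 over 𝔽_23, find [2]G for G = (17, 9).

(7, 3)

tangent at (17, 9): λ = (3·17² + 1)/(2·9) ≡ 17/18. 18⁻¹ ≡ 9 (mod 23) since 18·9 = 162 ≡ 1, so λ ≡ 17·9 ≡ 15.
  x = λ² - 17 - 17 = 225 - 34 ≡ 7; y = λ·(17 - 7) - 9 ≡ 3. → (7, 3)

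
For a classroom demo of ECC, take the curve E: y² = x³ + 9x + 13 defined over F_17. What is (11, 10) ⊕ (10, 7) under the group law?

(5, 8)

(11, 10) + (10, 7). λ = (7 - 10)/(10 - 11) ≡ 14/16 mod 17. 16⁻¹ ≡ 16 (mod 17) since 16·16 = 256 ≡ 1, so λ ≡ 3.
  x = λ² - 11 - 10 = 9 - 21 ≡ 5; y = λ·(11 - 5) - 10 ≡ 8. → (5, 8)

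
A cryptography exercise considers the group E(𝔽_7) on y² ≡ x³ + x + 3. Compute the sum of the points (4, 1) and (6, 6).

(4, 1) + (6, 6). λ = (6 - 1)/(6 - 4) ≡ 5/2 mod 7. 2⁻¹ ≡ 4 (mod 7), so λ ≡ 6.
  x = λ² - 4 - 6 = 36 - 10 ≡ 5; y = λ·(4 - 5) - 1 ≡ 0. → (5, 0)

(5, 0)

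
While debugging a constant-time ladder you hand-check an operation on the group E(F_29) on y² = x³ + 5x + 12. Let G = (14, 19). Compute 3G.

(27, 20)

Repeated addition: build up to 3G.
2G: tangent at (14, 19): λ = (3·14² + 5)/(2·19) ≡ 13/9. 9⁻¹ ≡ 13 (mod 29), so λ ≡ 13·13 ≡ 24.
  x = λ² - 14 - 14 = 576 - 28 ≡ 26; y = λ·(14 - 26) - 19 ≡ 12. → (26, 12)
3G: (26, 12) + (14, 19). λ = (19 - 12)/(14 - 26) ≡ 7/17 mod 29. 17⁻¹ ≡ 12 (mod 29), so λ ≡ 26.
  x = λ² - 26 - 14 = 676 - 40 ≡ 27; y = λ·(26 - 27) - 12 ≡ 20. → (27, 20)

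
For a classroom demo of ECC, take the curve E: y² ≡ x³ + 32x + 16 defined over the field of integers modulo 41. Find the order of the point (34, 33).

2P: tangent at (34, 33): λ = (3·34² + 32)/(2·33) ≡ 15/25. 25⁻¹ ≡ 23 (mod 41), so λ ≡ 15·23 ≡ 17.
  x = λ² - 34 - 34 = 289 - 68 ≡ 16; y = λ·(34 - 16) - 33 ≡ 27. → (16, 27)
3P: (16, 27) + (34, 33). λ = (33 - 27)/(34 - 16) ≡ 6/18 mod 41. 18⁻¹ ≡ 16 (mod 41), so λ ≡ 14.
  x = λ² - 16 - 34 = 196 - 50 ≡ 23; y = λ·(16 - 23) - 27 ≡ 39. → (23, 39)
4P: (23, 39) + (34, 33). λ = (33 - 39)/(34 - 23) ≡ 35/11 mod 41. 11⁻¹ ≡ 15 (mod 41), so λ ≡ 33.
  x = λ² - 23 - 34 = 1089 - 57 ≡ 7; y = λ·(23 - 7) - 39 ≡ 38. → (7, 38)
5P: (7, 38) + (34, 33). λ = (33 - 38)/(34 - 7) ≡ 36/27 mod 41. 27⁻¹ ≡ 38 (mod 41), so λ ≡ 15.
  x = λ² - 7 - 34 = 225 - 41 ≡ 20; y = λ·(7 - 20) - 38 ≡ 13. → (20, 13)
6P: (20, 13) + (34, 33). λ = (33 - 13)/(34 - 20) ≡ 20/14 mod 41. 14⁻¹ ≡ 3 (mod 41) since 14·3 = 42 ≡ 1, so λ ≡ 19.
  x = λ² - 20 - 34 = 361 - 54 ≡ 20; y = λ·(20 - 20) - 13 ≡ 28. → (20, 28)
7P: (20, 28) + (34, 33). λ = (33 - 28)/(34 - 20) ≡ 5/14 mod 41. 14⁻¹ ≡ 3 (mod 41), so λ ≡ 15.
  x = λ² - 20 - 34 = 225 - 54 ≡ 7; y = λ·(20 - 7) - 28 ≡ 3. → (7, 3)
8P: (7, 3) + (34, 33). λ = (33 - 3)/(34 - 7) ≡ 30/27 mod 41. 27⁻¹ ≡ 38 (mod 41), so λ ≡ 33.
  x = λ² - 7 - 34 = 1089 - 41 ≡ 23; y = λ·(7 - 23) - 3 ≡ 2. → (23, 2)
9P: (23, 2) + (34, 33). λ = (33 - 2)/(34 - 23) ≡ 31/11 mod 41. 11⁻¹ ≡ 15 (mod 41), so λ ≡ 14.
  x = λ² - 23 - 34 = 196 - 57 ≡ 16; y = λ·(23 - 16) - 2 ≡ 14. → (16, 14)
10P: (16, 14) + (34, 33). λ = (33 - 14)/(34 - 16) ≡ 19/18 mod 41. 18⁻¹ ≡ 16 (mod 41), so λ ≡ 17.
  x = λ² - 16 - 34 = 289 - 50 ≡ 34; y = λ·(16 - 34) - 14 ≡ 8. → (34, 8)
11P: (34, 8) + (34, 33): same x and y₁ ≡ -y₂, so the sum is O.
11P = O, so the order is 11.

11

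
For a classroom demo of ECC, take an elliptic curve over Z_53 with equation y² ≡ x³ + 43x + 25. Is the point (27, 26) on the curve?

yes

y² = 26² ≡ 40; x³ + 43x + 25 = 20869 ≡ 40 (mod 53). 40 = 40.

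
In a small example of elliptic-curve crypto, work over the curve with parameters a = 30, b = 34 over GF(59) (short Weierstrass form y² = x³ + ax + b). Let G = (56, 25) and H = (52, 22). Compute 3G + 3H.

(26, 49)

First 3G:
Repeated addition: build up to 3G.
2G: tangent at (56, 25): λ = (3·56² + 30)/(2·25) ≡ 57/50. 50⁻¹ ≡ 13 (mod 59) since 50·13 = 650 ≡ 1, so λ ≡ 57·13 ≡ 33.
  x = λ² - 56 - 56 = 1089 - 112 ≡ 33; y = λ·(56 - 33) - 25 ≡ 26. → (33, 26)
3G: (33, 26) + (56, 25). λ = (25 - 26)/(56 - 33) ≡ 58/23 mod 59. 23⁻¹ ≡ 18 (mod 59) since 23·18 = 414 ≡ 1, so λ ≡ 41.
  x = λ² - 33 - 56 = 1681 - 89 ≡ 58; y = λ·(33 - 58) - 26 ≡ 11. → (58, 11)
3G = (58, 11).
Next 3H:
Repeated addition: build up to 3H.
2H: tangent at (52, 22): λ = (3·52² + 30)/(2·22) ≡ 0/44. 44⁻¹ ≡ 55 (mod 59) since 44·55 = 2420 ≡ 1, so λ ≡ 0·55 ≡ 0.
  x = λ² - 52 - 52 = 0 - 104 ≡ 14; y = λ·(52 - 14) - 22 ≡ 37. → (14, 37)
3H: (14, 37) + (52, 22). λ = (22 - 37)/(52 - 14) ≡ 44/38 mod 59. 38⁻¹ ≡ 14 (mod 59), so λ ≡ 26.
  x = λ² - 14 - 52 = 676 - 66 ≡ 20; y = λ·(14 - 20) - 37 ≡ 43. → (20, 43)
3H = (20, 43).
Finally 3G + 3H:
(58, 11) + (20, 43). λ = (43 - 11)/(20 - 58) ≡ 32/21 mod 59. 21⁻¹ ≡ 45 (mod 59) since 21·45 = 945 ≡ 1, so λ ≡ 24.
  x = λ² - 58 - 20 = 576 - 78 ≡ 26; y = λ·(58 - 26) - 11 ≡ 49. → (26, 49)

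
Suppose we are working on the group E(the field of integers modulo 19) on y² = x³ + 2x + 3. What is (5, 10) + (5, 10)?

(10, 4)

tangent at (5, 10): λ = (3·5² + 2)/(2·10) ≡ 1/1. 1⁻¹ ≡ 1 (mod 19) since 1·1 = 1 ≡ 1, so λ ≡ 1·1 ≡ 1.
  x = λ² - 5 - 5 = 1 - 10 ≡ 10; y = λ·(5 - 10) - 10 ≡ 4. → (10, 4)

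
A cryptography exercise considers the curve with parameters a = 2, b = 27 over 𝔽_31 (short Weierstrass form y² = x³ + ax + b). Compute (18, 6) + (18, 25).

O

The two points share x = 18 and their y-coordinates satisfy 6 + 25 ≡ 0 (mod 31), so they are inverses. Their sum is ∞.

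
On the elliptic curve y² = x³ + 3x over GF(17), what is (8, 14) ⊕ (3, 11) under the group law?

(8, 14) + (3, 11). λ = (11 - 14)/(3 - 8) ≡ 14/12 mod 17. 12⁻¹ ≡ 10 (mod 17), so λ ≡ 4.
  x = λ² - 8 - 3 = 16 - 11 ≡ 5; y = λ·(8 - 5) - 14 ≡ 15. → (5, 15)

(5, 15)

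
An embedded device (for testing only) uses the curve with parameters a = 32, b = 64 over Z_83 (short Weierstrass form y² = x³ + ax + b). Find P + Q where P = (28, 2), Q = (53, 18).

(28, 2) + (53, 18). λ = (18 - 2)/(53 - 28) ≡ 16/25 mod 83. 25⁻¹ ≡ 10 (mod 83), so λ ≡ 77.
  x = λ² - 28 - 53 = 5929 - 81 ≡ 38; y = λ·(28 - 38) - 2 ≡ 58. → (38, 58)

(38, 58)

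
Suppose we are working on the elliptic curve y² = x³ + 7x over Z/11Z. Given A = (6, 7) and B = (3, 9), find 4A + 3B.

(3, 2)

First 4A:
Double-and-add on 4 = (100)₂. Start with A = (6, 7) for the leading 1-bit.
double: tangent at (6, 7): λ = (3·6² + 7)/(2·7) ≡ 5/3. 3⁻¹ ≡ 4 (mod 11), so λ ≡ 5·4 ≡ 9.
  x = λ² - 6 - 6 = 81 - 12 ≡ 3; y = λ·(6 - 3) - 7 ≡ 9. → (3, 9)
double: tangent at (3, 9): λ = (3·3² + 7)/(2·9) ≡ 1/7. 7⁻¹ ≡ 8 (mod 11) since 7·8 = 56 ≡ 1, so λ ≡ 1·8 ≡ 8.
  x = λ² - 3 - 3 = 64 - 6 ≡ 3; y = λ·(3 - 3) - 9 ≡ 2. → (3, 2)
4A = (3, 2).
Next 3B:
Repeated addition: build up to 3B.
2B: tangent at (3, 9): λ = (3·3² + 7)/(2·9) ≡ 1/7. 7⁻¹ ≡ 8 (mod 11) since 7·8 = 56 ≡ 1, so λ ≡ 1·8 ≡ 8.
  x = λ² - 3 - 3 = 64 - 6 ≡ 3; y = λ·(3 - 3) - 9 ≡ 2. → (3, 2)
3B: (3, 2) + (3, 9): same x and y₁ ≡ -y₂, so the sum is 𝒪.
3B = 𝒪.
Finally 4A + 3B:
(3, 2) + 𝒪 = (3, 2) (identity).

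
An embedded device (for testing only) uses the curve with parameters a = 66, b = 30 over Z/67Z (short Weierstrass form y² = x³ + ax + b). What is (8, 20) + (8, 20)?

(5, 63)

tangent at (8, 20): λ = (3·8² + 66)/(2·20) ≡ 57/40. 40⁻¹ ≡ 62 (mod 67) since 40·62 = 2480 ≡ 1, so λ ≡ 57·62 ≡ 50.
  x = λ² - 8 - 8 = 2500 - 16 ≡ 5; y = λ·(8 - 5) - 20 ≡ 63. → (5, 63)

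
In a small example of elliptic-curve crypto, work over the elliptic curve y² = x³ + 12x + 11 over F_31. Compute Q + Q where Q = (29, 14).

(6, 19)

tangent at (29, 14): λ = (3·29² + 12)/(2·14) ≡ 24/28. 28⁻¹ ≡ 10 (mod 31), so λ ≡ 24·10 ≡ 23.
  x = λ² - 29 - 29 = 529 - 58 ≡ 6; y = λ·(29 - 6) - 14 ≡ 19. → (6, 19)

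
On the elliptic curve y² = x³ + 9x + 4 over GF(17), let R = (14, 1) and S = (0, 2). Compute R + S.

(5, 2)

(14, 1) + (0, 2). λ = (2 - 1)/(0 - 14) ≡ 1/3 mod 17. 3⁻¹ ≡ 6 (mod 17) since 3·6 = 18 ≡ 1, so λ ≡ 6.
  x = λ² - 14 - 0 = 36 - 14 ≡ 5; y = λ·(14 - 5) - 1 ≡ 2. → (5, 2)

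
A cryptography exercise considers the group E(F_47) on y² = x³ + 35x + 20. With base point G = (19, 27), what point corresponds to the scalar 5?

(4, 41)

Double-and-add on 5 = (101)₂. Start with G = (19, 27) for the leading 1-bit.
double: tangent at (19, 27): λ = (3·19² + 35)/(2·27) ≡ 37/7. 7⁻¹ ≡ 27 (mod 47) since 7·27 = 189 ≡ 1, so λ ≡ 37·27 ≡ 12.
  x = λ² - 19 - 19 = 144 - 38 ≡ 12; y = λ·(19 - 12) - 27 ≡ 10. → (12, 10)
double: tangent at (12, 10): λ = (3·12² + 35)/(2·10) ≡ 44/20. 20⁻¹ ≡ 40 (mod 47), so λ ≡ 44·40 ≡ 21.
  x = λ² - 12 - 12 = 441 - 24 ≡ 41; y = λ·(12 - 41) - 10 ≡ 39. → (41, 39)
add G: (41, 39) + (19, 27). λ = (27 - 39)/(19 - 41) ≡ 35/25 mod 47. 25⁻¹ ≡ 32 (mod 47), so λ ≡ 39.
  x = λ² - 41 - 19 = 1521 - 60 ≡ 4; y = λ·(41 - 4) - 39 ≡ 41. → (4, 41)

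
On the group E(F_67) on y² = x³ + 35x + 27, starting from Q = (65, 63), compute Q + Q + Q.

Repeated addition: build up to 3Q.
2Q: tangent at (65, 63): λ = (3·65² + 35)/(2·63) ≡ 47/59. 59⁻¹ ≡ 25 (mod 67) since 59·25 = 1475 ≡ 1, so λ ≡ 47·25 ≡ 36.
  x = λ² - 65 - 65 = 1296 - 130 ≡ 27; y = λ·(65 - 27) - 63 ≡ 32. → (27, 32)
3Q: (27, 32) + (65, 63). λ = (63 - 32)/(65 - 27) ≡ 31/38 mod 67. 38⁻¹ ≡ 30 (mod 67), so λ ≡ 59.
  x = λ² - 27 - 65 = 3481 - 92 ≡ 39; y = λ·(27 - 39) - 32 ≡ 64. → (39, 64)

(39, 64)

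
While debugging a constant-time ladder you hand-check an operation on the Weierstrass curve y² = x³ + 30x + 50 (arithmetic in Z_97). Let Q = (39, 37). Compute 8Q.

Repeated addition: build up to 8Q.
2Q: tangent at (39, 37): λ = (3·39² + 30)/(2·37) ≡ 34/74. 74⁻¹ ≡ 59 (mod 97), so λ ≡ 34·59 ≡ 66.
  x = λ² - 39 - 39 = 4356 - 78 ≡ 10; y = λ·(39 - 10) - 37 ≡ 34. → (10, 34)
3Q: (10, 34) + (39, 37). λ = (37 - 34)/(39 - 10) ≡ 3/29 mod 97. 29⁻¹ ≡ 87 (mod 97), so λ ≡ 67.
  x = λ² - 10 - 39 = 4489 - 49 ≡ 75; y = λ·(10 - 75) - 34 ≡ 73. → (75, 73)
4Q: (75, 73) + (39, 37). λ = (37 - 73)/(39 - 75) ≡ 61/61 mod 97. 61⁻¹ ≡ 35 (mod 97) since 61·35 = 2135 ≡ 1, so λ ≡ 1.
  x = λ² - 75 - 39 = 1 - 114 ≡ 81; y = λ·(75 - 81) - 73 ≡ 18. → (81, 18)
5Q: (81, 18) + (39, 37). λ = (37 - 18)/(39 - 81) ≡ 19/55 mod 97. 55⁻¹ ≡ 30 (mod 97), so λ ≡ 85.
  x = λ² - 81 - 39 = 7225 - 120 ≡ 24; y = λ·(81 - 24) - 18 ≡ 74. → (24, 74)
6Q: (24, 74) + (39, 37). λ = (37 - 74)/(39 - 24) ≡ 60/15 mod 97. 15⁻¹ ≡ 13 (mod 97), so λ ≡ 4.
  x = λ² - 24 - 39 = 16 - 63 ≡ 50; y = λ·(24 - 50) - 74 ≡ 16. → (50, 16)
7Q: (50, 16) + (39, 37). λ = (37 - 16)/(39 - 50) ≡ 21/86 mod 97. 86⁻¹ ≡ 44 (mod 97) since 86·44 = 3784 ≡ 1, so λ ≡ 51.
  x = λ² - 50 - 39 = 2601 - 89 ≡ 87; y = λ·(50 - 87) - 16 ≡ 37. → (87, 37)
8Q: (87, 37) + (39, 37). λ = (37 - 37)/(39 - 87) ≡ 0/49 mod 97. 49⁻¹ ≡ 2 (mod 97), so λ ≡ 0.
  x = λ² - 87 - 39 = 0 - 126 ≡ 68; y = λ·(87 - 68) - 37 ≡ 60. → (68, 60)

(68, 60)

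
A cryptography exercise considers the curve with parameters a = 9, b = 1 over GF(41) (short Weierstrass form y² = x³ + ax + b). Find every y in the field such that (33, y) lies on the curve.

14, 27

x³ + 9x + 1 = 36235 ≡ 32 (mod 41).
Square roots of 32 mod 41: 14 and 27 (since 14² = 196 ≡ 32).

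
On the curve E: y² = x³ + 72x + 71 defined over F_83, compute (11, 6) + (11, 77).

The two points share x = 11 and their y-coordinates satisfy 6 + 77 ≡ 0 (mod 83), so they are inverses. Their sum is 𝒪.

O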